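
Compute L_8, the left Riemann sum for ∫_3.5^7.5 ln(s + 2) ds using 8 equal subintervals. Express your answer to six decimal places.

7.872928

Δs = (7.5 − 3.5)/8 = 0.5.
Left endpoints: 3.5, 4, 4.5, 5, 5.5, 6, 6.5, 7.
f(3.5) ≈ 1.704748, f(4) ≈ 1.791759, f(4.5) ≈ 1.871802, f(5) ≈ 1.945910, f(5.5) ≈ 2.014903, f(6) ≈ 2.079442, f(6.5) ≈ 2.140066, f(7) ≈ 2.197225.
Sum = Δs · [f(3.5) + f(4) + f(4.5) + ...].
Sum ≈ 7.872928.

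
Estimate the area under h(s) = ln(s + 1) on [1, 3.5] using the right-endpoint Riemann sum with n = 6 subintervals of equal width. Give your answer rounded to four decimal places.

3.0470

Δs = (3.5 − 1)/6 = 5/12.
Right endpoints: 17/12, 11/6, 2.25, 8/3, 37/12, 3.5.
h(17/12) ≈ 0.8824, h(11/6) ≈ 1.0415, h(2.25) ≈ 1.1787, h(8/3) ≈ 1.2993, h(37/12) ≈ 1.4069, h(3.5) ≈ 1.5041.
Sum = Δs · [h(17/12) + h(11/6) + h(2.25) + ...].
Sum ≈ 3.0470.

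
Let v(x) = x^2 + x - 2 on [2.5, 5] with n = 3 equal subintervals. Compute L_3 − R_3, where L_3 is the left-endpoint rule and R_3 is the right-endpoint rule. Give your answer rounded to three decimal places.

-17.708

L_3 ≈ 32.26852.
R_3 ≈ 49.97685.
L_3 − R_3 ≈ -17.708.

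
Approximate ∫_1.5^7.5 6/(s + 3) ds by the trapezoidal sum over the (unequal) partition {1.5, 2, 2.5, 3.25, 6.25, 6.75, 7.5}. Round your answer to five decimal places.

5.14919

Subinterval widths: 0.5, 0.5, 0.75, 3, 0.5, 0.75.
f(1.5) = 4/3, f(2) = 1.2, f(2.5) = 12/11, f(3.25) = 0.96, f(6.25) = 24/37, f(6.75) = 8/13, f(7.5) = 4/7.
On each subinterval the trapezoid contributes (Δs_i/2)·[f(s_{i-1}) + f(s_i)].
Sum ≈ 5.14919.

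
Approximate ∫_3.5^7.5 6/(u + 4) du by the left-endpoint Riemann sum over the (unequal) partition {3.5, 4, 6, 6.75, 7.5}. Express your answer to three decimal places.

Subinterval widths: 0.5, 2, 0.75, 0.75.
Left endpoints: 3.5, 4, 6, 6.75.
f(3.5) = 0.8, f(4) = 0.75, f(6) = 0.6, f(6.75) = 24/43.
Sum = Σ Δu_i · f(u_i).
Sum ≈ 2.769.

2.769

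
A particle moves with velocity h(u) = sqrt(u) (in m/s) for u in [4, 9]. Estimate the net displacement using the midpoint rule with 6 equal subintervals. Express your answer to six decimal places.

Δu = (9 − 4)/6 = 5/6.
Midpoints: 53/12, 5.25, 73/12, 83/12, 7.75, 103/12.
h(53/12) ≈ 2.101587, h(5.25) ≈ 2.291288, h(73/12) ≈ 2.466441, h(83/12) ≈ 2.629956, h(7.75) ≈ 2.783882, h(103/12) ≈ 2.929733.
Sum = Δu · [h(53/12) + h(5.25) + h(73/12) + ...].
Sum ≈ 12.669072.

12.669072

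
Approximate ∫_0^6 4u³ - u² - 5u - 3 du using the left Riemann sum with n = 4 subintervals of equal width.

Δu = (6 − 0)/4 = 1.5.
Left endpoints: 0, 1.5, 3, 4.5.
f(0) = -3, f(1.5) = 0.75, f(3) = 81, f(4.5) = 318.75.
Sum = Δu · [f(0) + f(1.5) + f(3) + f(4.5)].
Sum = 596.25.

596.25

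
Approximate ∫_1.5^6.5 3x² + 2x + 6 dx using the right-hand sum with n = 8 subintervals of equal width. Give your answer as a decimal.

Δx = (6.5 − 1.5)/8 = 0.625.
Right endpoints: 2.125, 2.75, 3.375, 4, 4.625, 5.25, 5.875, 6.5.
f(2.125) = 23.796875, f(2.75) = 34.1875, f(3.375) = 46.921875, f(4) = 62, f(4.625) = 79.421875, f(5.25) = 99.1875, f(5.875) = 121.296875, f(6.5) = 145.75.
Sum = Δx · [f(2.125) + f(2.75) + f(3.375) + ...].
Sum = 382.8515625.

382.8515625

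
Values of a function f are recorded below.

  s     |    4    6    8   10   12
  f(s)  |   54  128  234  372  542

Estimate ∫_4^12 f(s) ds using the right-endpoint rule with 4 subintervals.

2552

Δs = 2.
Sum = 2·[128 + 234 + 372 + 542] = 2552.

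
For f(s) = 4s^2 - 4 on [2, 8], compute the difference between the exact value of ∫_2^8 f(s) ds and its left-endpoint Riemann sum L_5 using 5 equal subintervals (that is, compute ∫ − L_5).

138.24

Exact integral: ∫_2^8 f(s) ds = 648.
L_5 = 509.76.
Error = 648 − 509.76 = 138.24.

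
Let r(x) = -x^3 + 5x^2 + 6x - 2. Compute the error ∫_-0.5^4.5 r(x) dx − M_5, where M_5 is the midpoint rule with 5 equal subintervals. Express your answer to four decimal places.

Exact integral: ∫_-0.5^4.5 r(x) dx ≈ 99.583333.
M_5 = 100.
Error ≈ 99.583333 − 100 ≈ -0.4167.

-0.4167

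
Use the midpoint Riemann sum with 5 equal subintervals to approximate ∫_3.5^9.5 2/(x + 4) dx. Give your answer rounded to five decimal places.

1.17411

Δx = (9.5 − 3.5)/5 = 1.2.
Midpoints: 4.1, 5.3, 6.5, 7.7, 8.9.
f(4.1) = 20/81, f(5.3) = 20/93, f(6.5) = 4/21, f(7.7) = 20/117, f(8.9) = 20/129.
Sum = Δx · [f(4.1) + f(5.3) + f(6.5) + f(7.7) + f(8.9)].
Sum ≈ 1.17411.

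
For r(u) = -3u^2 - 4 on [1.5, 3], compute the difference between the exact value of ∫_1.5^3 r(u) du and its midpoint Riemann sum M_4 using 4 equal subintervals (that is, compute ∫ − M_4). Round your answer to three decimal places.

-0.053

Exact integral: ∫_1.5^3 r(u) du = -29.625.
M_4 ≈ -29.57227.
Error ≈ -29.625 − (-29.57227) ≈ -0.053.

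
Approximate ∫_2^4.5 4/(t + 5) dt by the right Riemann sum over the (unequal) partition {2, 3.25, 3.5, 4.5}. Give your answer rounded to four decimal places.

Subinterval widths: 1.25, 0.25, 1.
Right endpoints: 3.25, 3.5, 4.5.
f(3.25) = 16/33, f(3.5) = 8/17, f(4.5) = 8/19.
Sum = Σ Δt_i · f(t_i).
Sum ≈ 1.1448.

1.1448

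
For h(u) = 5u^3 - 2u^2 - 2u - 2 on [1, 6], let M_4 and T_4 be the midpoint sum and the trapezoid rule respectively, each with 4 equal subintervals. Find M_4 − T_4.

M_4 = 1397.5390625.
T_4 = 1496.171875.
M_4 − T_4 = -98.6328125.

-98.6328125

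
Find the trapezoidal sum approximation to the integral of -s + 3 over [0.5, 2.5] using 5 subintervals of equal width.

3

Δs = (2.5 − 0.5)/5 = 0.4.
f(0.5) = 2.5, f(0.9) = 2.1, f(1.3) = 1.7, f(1.7) = 1.3, f(2.1) = 0.9, f(2.5) = 0.5.
T_5 = (Δs/2)·[f(s_0) + 2f(s_1) + ... + 2f(s_{4}) + f(s_5)].
Sum = 3.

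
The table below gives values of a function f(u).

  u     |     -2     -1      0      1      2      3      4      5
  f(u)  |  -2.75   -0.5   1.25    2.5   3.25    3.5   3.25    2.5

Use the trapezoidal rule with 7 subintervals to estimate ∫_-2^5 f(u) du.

Δu = 1.
T_7 = (1/2)·[(-2.75) + 2·(-0.5) + 2·1.25 + 2·2.5 + 2·3.25 + 2·3.5 + 2·3.25 + 2.5] = 13.125.

13.125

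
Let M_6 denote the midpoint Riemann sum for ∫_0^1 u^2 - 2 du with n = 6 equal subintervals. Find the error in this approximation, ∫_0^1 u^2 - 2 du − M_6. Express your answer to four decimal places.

Exact integral: ∫_0^1 f(u) du ≈ -1.666667.
M_6 ≈ -1.668981.
Error ≈ -1.666667 − (-1.668981) ≈ 0.0023.

0.0023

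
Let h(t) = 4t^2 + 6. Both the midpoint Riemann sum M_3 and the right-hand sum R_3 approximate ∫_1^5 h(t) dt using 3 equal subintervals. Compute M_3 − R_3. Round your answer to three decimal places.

-71.111

M_3 ≈ 186.96296.
R_3 ≈ 258.07407.
M_3 − R_3 ≈ -71.111.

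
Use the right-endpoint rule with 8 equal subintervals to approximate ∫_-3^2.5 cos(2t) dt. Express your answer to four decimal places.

Δt = (2.5 − (-3))/8 = 0.6875.
Right endpoints: -2.3125, -1.625, -0.9375, -0.25, 0.4375, 1.125, 1.8125, 2.5.
f(-2.3125) ≈ -0.0873, f(-1.625) ≈ -0.9941, f(-0.9375) ≈ -0.2995, f(-0.25) ≈ 0.8776, f(0.4375) ≈ 0.6410, f(1.125) ≈ -0.6282, f(1.8125) ≈ -0.8854, f(2.5) ≈ 0.2837.
Sum = Δt · [f(-2.3125) + f(-1.625) + f(-0.9375) + ...].
Sum ≈ -0.7509.

-0.7509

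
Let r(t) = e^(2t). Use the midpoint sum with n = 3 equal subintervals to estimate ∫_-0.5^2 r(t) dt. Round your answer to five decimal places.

Δt = (2 − (-0.5))/3 = 5/6.
Midpoints: -1/12, 0.75, 19/12.
r(-1/12) ≈ 0.84648, r(0.75) ≈ 4.48169, r(19/12) ≈ 23.72826.
Sum = Δt · [r(-1/12) + r(0.75) + r(19/12)].
Sum ≈ 24.21369.

24.21369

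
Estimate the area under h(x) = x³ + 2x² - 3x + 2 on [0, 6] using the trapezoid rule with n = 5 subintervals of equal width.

Δx = (6 − 0)/5 = 1.2.
h(0) = 2, h(1.2) = 3.008, h(2.4) = 20.144, h(3.6) = 63.776, h(4.8) = 144.272, h(6) = 272.
T_5 = (Δx/2)·[h(x_0) + 2h(x_1) + ... + 2h(x_{4}) + h(x_5)].
Sum = 441.84.

441.84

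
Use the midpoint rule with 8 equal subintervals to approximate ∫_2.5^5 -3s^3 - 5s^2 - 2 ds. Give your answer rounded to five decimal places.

Δs = (5 − 2.5)/8 = 0.3125.
Midpoints: 2.65625, 2.96875, 3.28125, 3.59375, 3.90625, 4.21875, 4.53125, 4.84375.
f(2.65625) = -3063911/32768, f(2.96875) = -4081661/32768, f(3.28125) = -5302411/32768, f(3.59375) = -6744161/32768, f(3.90625) = -8424911/32768, f(4.21875) = -10362661/32768, f(4.53125) = -12575411/32768, f(4.84375) = -15081161/32768.
Sum = Δs · [f(2.65625) + f(2.96875) + f(3.28125) + ...].
Sum ≈ -625.95642.

-625.95642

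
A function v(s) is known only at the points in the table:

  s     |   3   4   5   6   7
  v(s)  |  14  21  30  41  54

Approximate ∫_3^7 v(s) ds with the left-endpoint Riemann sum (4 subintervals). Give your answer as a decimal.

106

Δs = 1.
Sum = 1·[14 + 21 + 30 + 41] = 106.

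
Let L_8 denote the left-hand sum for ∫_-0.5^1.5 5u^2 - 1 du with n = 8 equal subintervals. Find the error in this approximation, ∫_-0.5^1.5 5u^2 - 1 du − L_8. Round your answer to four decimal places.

Exact integral: ∫_-0.5^1.5 f(u) du ≈ 3.833333.
L_8 = 2.6875.
Error ≈ 3.833333 − 2.6875 ≈ 1.1458.

1.1458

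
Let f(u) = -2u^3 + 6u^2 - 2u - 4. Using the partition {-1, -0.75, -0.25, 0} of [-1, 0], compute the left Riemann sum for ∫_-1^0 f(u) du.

1.5859375

Subinterval widths: 0.25, 0.5, 0.25.
Left endpoints: -1, -0.75, -0.25.
f(-1) = 6, f(-0.75) = 1.71875, f(-0.25) = -3.09375.
Sum = Σ Δu_i · f(u_i).
Sum = 1.5859375.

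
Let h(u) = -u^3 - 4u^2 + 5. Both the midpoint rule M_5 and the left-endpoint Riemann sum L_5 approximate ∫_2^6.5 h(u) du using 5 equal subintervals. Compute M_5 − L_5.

M_5 = -770.1778125.
L_5 = -596.61.
M_5 − L_5 = -173.5678125.

-173.5678125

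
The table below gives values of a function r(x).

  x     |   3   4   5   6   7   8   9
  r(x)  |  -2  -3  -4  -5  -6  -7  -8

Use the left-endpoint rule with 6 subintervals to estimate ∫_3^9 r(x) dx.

-27

Δx = 1.
Sum = 1·[(-2) + (-3) + (-4) + (-5) + (-6) + (-7)] = -27.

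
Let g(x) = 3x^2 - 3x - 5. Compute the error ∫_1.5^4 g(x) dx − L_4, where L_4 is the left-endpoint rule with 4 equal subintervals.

Exact integral: ∫_1.5^4 g(x) dx = 27.5.
L_4 = 17.44140625.
Error = 27.5 − 17.44140625 = 10.05859375.

10.05859375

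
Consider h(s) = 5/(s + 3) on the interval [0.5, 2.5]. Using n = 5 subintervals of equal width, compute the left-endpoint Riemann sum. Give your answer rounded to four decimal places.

2.3671

Δs = (2.5 − 0.5)/5 = 0.4.
Left endpoints: 0.5, 0.9, 1.3, 1.7, 2.1.
h(0.5) = 10/7, h(0.9) = 50/39, h(1.3) = 50/43, h(1.7) = 50/47, h(2.1) = 50/51.
Sum = Δs · [h(0.5) + h(0.9) + h(1.3) + h(1.7) + h(2.1)].
Sum ≈ 2.3671.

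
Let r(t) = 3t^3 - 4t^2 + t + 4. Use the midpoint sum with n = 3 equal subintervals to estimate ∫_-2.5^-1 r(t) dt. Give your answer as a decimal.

Δt = (-1 − (-2.5))/3 = 0.5.
Midpoints: -2.25, -1.75, -1.25.
r(-2.25) = -52.671875, r(-1.75) = -26.078125, r(-1.25) = -9.359375.
Sum = Δt · [r(-2.25) + r(-1.75) + r(-1.25)].
Sum = -44.0546875.

-44.0546875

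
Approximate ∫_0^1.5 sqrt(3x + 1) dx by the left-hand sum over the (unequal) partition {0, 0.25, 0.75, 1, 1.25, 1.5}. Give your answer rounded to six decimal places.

2.406994

Subinterval widths: 0.25, 0.5, 0.25, 0.25, 0.25.
Left endpoints: 0, 0.25, 0.75, 1, 1.25.
f(0) ≈ 1.000000, f(0.25) ≈ 1.322876, f(0.75) ≈ 1.802776, f(1) ≈ 2.000000, f(1.25) ≈ 2.179449.
Sum = Σ Δx_i · f(x_i).
Sum ≈ 2.406994.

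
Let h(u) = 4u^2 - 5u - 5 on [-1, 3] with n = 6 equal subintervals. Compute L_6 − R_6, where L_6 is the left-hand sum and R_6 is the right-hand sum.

L_6 ≈ -5.481481.
R_6 ≈ 2.518519.
L_6 − R_6 = -8.

-8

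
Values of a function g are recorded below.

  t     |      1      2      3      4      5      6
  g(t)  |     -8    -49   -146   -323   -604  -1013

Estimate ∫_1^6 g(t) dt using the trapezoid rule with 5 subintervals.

-1632.5

Δt = 1.
T_5 = (1/2)·[(-8) + 2·(-49) + 2·(-146) + 2·(-323) + 2·(-604) + (-1013)] = -1632.5.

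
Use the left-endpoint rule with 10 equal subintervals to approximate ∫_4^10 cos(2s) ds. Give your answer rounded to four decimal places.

-0.1996

Δs = (10 − 4)/10 = 0.6.
Left endpoints: 4, 4.6, 5.2, 5.8, 6.4, 7, 7.6, 8.2, 8.8, 9.4.
f(4) ≈ -0.1455, f(4.6) ≈ -0.9748, f(5.2) ≈ -0.5610, f(5.8) ≈ 0.5683, f(6.4) ≈ 0.9728, f(7) ≈ 0.1367, f(7.6) ≈ -0.8737, f(8.2) ≈ -0.7699, f(8.8) ≈ 0.3157, f(9.4) ≈ 0.9988.
Sum = Δs · [f(4) + f(4.6) + f(5.2) + ...].
Sum ≈ -0.1996.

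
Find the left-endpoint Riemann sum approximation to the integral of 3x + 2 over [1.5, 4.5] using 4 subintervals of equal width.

29.625

Δx = (4.5 − 1.5)/4 = 0.75.
Left endpoints: 1.5, 2.25, 3, 3.75.
f(1.5) = 6.5, f(2.25) = 8.75, f(3) = 11, f(3.75) = 13.25.
Sum = Δx · [f(1.5) + f(2.25) + f(3) + f(3.75)].
Sum = 29.625.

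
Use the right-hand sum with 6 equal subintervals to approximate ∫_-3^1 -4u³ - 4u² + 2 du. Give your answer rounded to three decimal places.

26.370

Δu = (1 − (-3))/6 = 2/3.
Right endpoints: -7/3, -5/3, -1, -1/3, 1/3, 1.
f(-7/3) = 838/27, f(-5/3) = 254/27, f(-1) = 2, f(-1/3) = 46/27, f(1/3) = 38/27, f(1) = -6.
Sum = Δu · [f(-7/3) + f(-5/3) + f(-1) + ...].
Sum ≈ 26.370.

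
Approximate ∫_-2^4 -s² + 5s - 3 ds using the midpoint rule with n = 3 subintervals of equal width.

-10

Δs = (4 − (-2))/3 = 2.
Midpoints: -1, 1, 3.
f(-1) = -9, f(1) = 1, f(3) = 3.
Sum = Δs · [f(-1) + f(1) + f(3)].
Sum = -10.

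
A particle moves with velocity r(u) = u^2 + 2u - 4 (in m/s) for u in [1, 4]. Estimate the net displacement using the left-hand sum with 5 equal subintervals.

17.88

Δu = (4 − 1)/5 = 0.6.
Left endpoints: 1, 1.6, 2.2, 2.8, 3.4.
r(1) = -1, r(1.6) = 1.76, r(2.2) = 5.24, r(2.8) = 9.44, r(3.4) = 14.36.
Sum = Δu · [r(1) + r(1.6) + r(2.2) + r(2.8) + r(3.4)].
Sum = 17.88.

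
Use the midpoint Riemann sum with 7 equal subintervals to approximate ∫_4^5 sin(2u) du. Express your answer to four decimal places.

0.3480

Δu = (5 − 4)/7 = 1/7.
Midpoints: 57/14, 59/14, 61/14, 4.5, 65/14, 67/14, 69/14.
f(57/14) ≈ 0.9586, f(59/14) ≈ 0.8394, f(61/14) ≈ 0.6522, f(4.5) ≈ 0.4121, f(65/14) ≈ 0.1386, f(67/14) ≈ -0.1461, f(69/14) ≈ -0.4190.
Sum = Δu · [f(57/14) + f(59/14) + f(61/14) + ...].
Sum ≈ 0.3480.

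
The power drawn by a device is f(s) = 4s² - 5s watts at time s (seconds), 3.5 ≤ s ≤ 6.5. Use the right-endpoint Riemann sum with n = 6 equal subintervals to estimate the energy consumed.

260.75

Δs = (6.5 − 3.5)/6 = 0.5.
Right endpoints: 4, 4.5, 5, 5.5, 6, 6.5.
f(4) = 44, f(4.5) = 58.5, f(5) = 75, f(5.5) = 93.5, f(6) = 114, f(6.5) = 136.5.
Sum = Δs · [f(4) + f(4.5) + f(5) + ...].
Sum = 260.75.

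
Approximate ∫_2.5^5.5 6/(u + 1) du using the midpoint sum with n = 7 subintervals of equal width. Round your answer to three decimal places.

Δu = (5.5 − 2.5)/7 = 3/7.
Midpoints: 19/7, 22/7, 25/7, 4, 31/7, 34/7, 37/7.
f(19/7) = 21/13, f(22/7) = 42/29, f(25/7) = 1.3125, f(4) = 1.2, f(31/7) = 21/19, f(34/7) = 42/41, f(37/7) = 21/22.
Sum = Δu · [f(19/7) + f(22/7) + f(25/7) + ...].
Sum ≈ 3.712.

3.712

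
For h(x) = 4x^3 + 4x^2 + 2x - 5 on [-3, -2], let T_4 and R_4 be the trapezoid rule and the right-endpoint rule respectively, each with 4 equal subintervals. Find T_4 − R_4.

-7.25

T_4 = -49.9375.
R_4 = -42.6875.
T_4 − R_4 = -7.25.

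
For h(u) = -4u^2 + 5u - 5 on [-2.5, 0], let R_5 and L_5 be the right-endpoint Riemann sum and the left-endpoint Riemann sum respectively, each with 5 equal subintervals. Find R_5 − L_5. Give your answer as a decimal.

R_5 = -40.
L_5 = -58.75.
R_5 − L_5 = 18.75.

18.75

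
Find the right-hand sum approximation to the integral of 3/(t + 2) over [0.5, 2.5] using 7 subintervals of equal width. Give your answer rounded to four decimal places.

1.6894

Δt = (2.5 − 0.5)/7 = 2/7.
Right endpoints: 11/14, 15/14, 19/14, 23/14, 27/14, 31/14, 2.5.
f(11/14) = 14/13, f(15/14) = 42/43, f(19/14) = 42/47, f(23/14) = 14/17, f(27/14) = 42/55, f(31/14) = 42/59, f(2.5) = 2/3.
Sum = Δt · [f(11/14) + f(15/14) + f(19/14) + ...].
Sum ≈ 1.6894.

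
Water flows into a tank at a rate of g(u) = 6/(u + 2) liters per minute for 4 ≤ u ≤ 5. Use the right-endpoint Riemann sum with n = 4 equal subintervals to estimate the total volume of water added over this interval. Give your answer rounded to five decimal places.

Δu = (5 − 4)/4 = 0.25.
Right endpoints: 4.25, 4.5, 4.75, 5.
g(4.25) = 0.96, g(4.5) = 12/13, g(4.75) = 8/9, g(5) = 6/7.
Sum = Δu · [g(4.25) + g(4.5) + g(4.75) + g(5)].
Sum ≈ 0.90728.

0.90728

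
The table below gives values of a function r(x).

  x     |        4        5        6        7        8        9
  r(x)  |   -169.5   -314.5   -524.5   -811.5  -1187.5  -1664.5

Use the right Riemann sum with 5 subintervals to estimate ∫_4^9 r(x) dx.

Δx = 1.
Sum = 1·[(-314.5) + (-524.5) + (-811.5) + (-1187.5) + (-1664.5)] = -4502.5.

-4502.5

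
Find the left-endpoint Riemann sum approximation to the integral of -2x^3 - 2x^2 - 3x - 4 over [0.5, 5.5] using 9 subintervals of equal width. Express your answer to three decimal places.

-525.283

Δx = (5.5 − 0.5)/9 = 5/9.
Left endpoints: 0.5, 19/18, 29/18, 13/6, 49/18, 59/18, 23/6, 79/18, 89/18.
f(0.5) = -6.25, f(19/18) = -34255/2916, f(29/18) = -65285/2916, f(13/6) = -4345/108, f(49/18) = -196345/2916, f(59/18) = -308375/2916, f(23/6) = -17015/108, f(79/18) = -655435/2916, f(89/18) = -902465/2916.
Sum = Δx · [f(0.5) + f(19/18) + f(29/18) + ...].
Sum ≈ -525.283.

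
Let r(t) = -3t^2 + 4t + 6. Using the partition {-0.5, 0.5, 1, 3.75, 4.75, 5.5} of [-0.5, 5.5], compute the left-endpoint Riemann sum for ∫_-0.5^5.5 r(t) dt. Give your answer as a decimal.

Subinterval widths: 1, 0.5, 2.75, 1, 0.75.
Left endpoints: -0.5, 0.5, 1, 3.75, 4.75.
r(-0.5) = 3.25, r(0.5) = 7.25, r(1) = 7, r(3.75) = -21.1875, r(4.75) = -42.6875.
Sum = Σ Δt_i · r(t_i).
Sum = -27.078125.

-27.078125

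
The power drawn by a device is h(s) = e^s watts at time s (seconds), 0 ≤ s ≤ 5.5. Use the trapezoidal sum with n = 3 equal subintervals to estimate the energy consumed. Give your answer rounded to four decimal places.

308.4069

Δs = (5.5 − 0)/3 = 11/6.
h(0) ≈ 1.0000, h(11/6) ≈ 6.2547, h(11/3) ≈ 39.1213, h(5.5) ≈ 244.6919.
T_3 = (Δs/2)·[h(s_0) + 2h(s_1) + 2h(s_2) + h(s_3)].
Sum ≈ 308.4069.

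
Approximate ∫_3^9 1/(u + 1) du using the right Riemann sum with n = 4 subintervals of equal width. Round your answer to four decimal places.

Δu = (9 − 3)/4 = 1.5.
Right endpoints: 4.5, 6, 7.5, 9.
f(4.5) = 2/11, f(6) = 1/7, f(7.5) = 2/17, f(9) = 0.1.
Sum = Δu · [f(4.5) + f(6) + f(7.5) + f(9)].
Sum ≈ 0.8135.

0.8135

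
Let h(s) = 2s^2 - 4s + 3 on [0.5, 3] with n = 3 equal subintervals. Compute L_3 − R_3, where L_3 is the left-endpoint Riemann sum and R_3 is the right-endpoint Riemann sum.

-6.25

L_3 ≈ 5.37037037.
R_3 ≈ 11.62037037.
L_3 − R_3 = -6.25.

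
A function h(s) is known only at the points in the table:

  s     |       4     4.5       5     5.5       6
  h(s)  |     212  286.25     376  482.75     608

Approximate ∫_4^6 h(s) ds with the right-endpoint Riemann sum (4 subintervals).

876.5

Δs = 0.5.
Sum = 0.5·[286.25 + 376 + 482.75 + 608] = 876.5.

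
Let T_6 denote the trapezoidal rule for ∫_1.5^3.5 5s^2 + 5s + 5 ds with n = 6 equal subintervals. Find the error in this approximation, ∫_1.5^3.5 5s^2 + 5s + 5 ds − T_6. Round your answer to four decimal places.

-0.1852

Exact integral: ∫_1.5^3.5 f(s) ds ≈ 100.833333.
T_6 ≈ 101.018519.
Error ≈ 100.833333 − 101.018519 ≈ -0.1852.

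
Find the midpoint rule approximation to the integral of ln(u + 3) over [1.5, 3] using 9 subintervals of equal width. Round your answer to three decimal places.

2.482

Δu = (3 − 1.5)/9 = 1/6.
Midpoints: 19/12, 1.75, 23/12, 25/12, 2.25, 29/12, 31/12, 2.75, 35/12.
f(19/12) ≈ 1.522, f(1.75) ≈ 1.558, f(23/12) ≈ 1.593, f(25/12) ≈ 1.626, f(2.25) ≈ 1.658, f(29/12) ≈ 1.689, f(31/12) ≈ 1.720, f(2.75) ≈ 1.749, f(35/12) ≈ 1.778.
Sum = Δu · [f(19/12) + f(1.75) + f(23/12) + ...].
Sum ≈ 2.482.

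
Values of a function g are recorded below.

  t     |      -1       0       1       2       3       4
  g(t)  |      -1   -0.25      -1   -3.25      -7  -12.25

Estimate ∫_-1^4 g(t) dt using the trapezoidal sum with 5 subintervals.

Δt = 1.
T_5 = (1/2)·[(-1) + 2·(-0.25) + 2·(-1) + 2·(-3.25) + 2·(-7) + (-12.25)] = -18.125.

-18.125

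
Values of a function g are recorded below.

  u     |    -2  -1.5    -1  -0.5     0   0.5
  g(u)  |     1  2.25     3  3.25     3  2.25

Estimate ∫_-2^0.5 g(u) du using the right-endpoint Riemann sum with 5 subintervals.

Δu = 0.5.
Sum = 0.5·[2.25 + 3 + 3.25 + 3 + 2.25] = 6.875.

6.875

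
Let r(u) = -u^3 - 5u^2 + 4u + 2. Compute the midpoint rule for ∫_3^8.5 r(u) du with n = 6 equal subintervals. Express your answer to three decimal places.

Δu = (8.5 − 3)/6 = 11/12.
Midpoints: 83/24, 4.375, 127/24, 149/24, 7.125, 193/24.
r(83/24) = -1179587/13824, r(4.375) = -81891/512, r(127/24) = -3663607/13824, r(149/24) = -5601125/13824, r(7.125) = -299537/512, r(193/24) = -11186617/13824.
Sum = Δu · [r(83/24) + r(4.375) + r(127/24) + ...].
Sum ≈ -2117.238.

-2117.238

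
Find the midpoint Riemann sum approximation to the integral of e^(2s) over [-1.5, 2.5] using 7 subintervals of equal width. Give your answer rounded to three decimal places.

Δs = (2.5 − (-1.5))/7 = 4/7.
Midpoints: -17/14, -9/14, -1/14, 0.5, 15/14, 23/14, 31/14.
f(-17/14) ≈ 0.088, f(-9/14) ≈ 0.276, f(-1/14) ≈ 0.867, f(0.5) ≈ 2.718, f(15/14) ≈ 8.524, f(23/14) ≈ 26.728, f(31/14) ≈ 83.812.
Sum = Δs · [f(-17/14) + f(-9/14) + f(-1/14) + ...].
Sum ≈ 70.293.

70.293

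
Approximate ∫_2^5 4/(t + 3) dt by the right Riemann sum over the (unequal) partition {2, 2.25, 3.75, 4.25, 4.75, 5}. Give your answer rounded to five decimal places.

1.73829

Subinterval widths: 0.25, 1.5, 0.5, 0.5, 0.25.
Right endpoints: 2.25, 3.75, 4.25, 4.75, 5.
f(2.25) = 16/21, f(3.75) = 16/27, f(4.25) = 16/29, f(4.75) = 16/31, f(5) = 0.5.
Sum = Σ Δt_i · f(t_i).
Sum ≈ 1.73829.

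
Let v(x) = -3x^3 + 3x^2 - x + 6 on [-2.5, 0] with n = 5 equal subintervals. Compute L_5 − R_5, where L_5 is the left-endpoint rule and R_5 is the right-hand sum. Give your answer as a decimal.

L_5 = 81.5625.
R_5 = 47.5.
L_5 − R_5 = 34.0625.

34.0625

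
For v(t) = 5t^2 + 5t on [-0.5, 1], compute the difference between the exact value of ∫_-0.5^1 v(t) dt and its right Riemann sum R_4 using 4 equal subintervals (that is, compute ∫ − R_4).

-2.28515625

Exact integral: ∫_-0.5^1 v(t) dt = 3.75.
R_4 = 6.03515625.
Error = 3.75 − 6.03515625 = -2.28515625.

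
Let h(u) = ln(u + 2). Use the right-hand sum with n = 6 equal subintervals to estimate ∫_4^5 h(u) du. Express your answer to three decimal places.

Δu = (5 − 4)/6 = 1/6.
Right endpoints: 25/6, 13/3, 4.5, 14/3, 29/6, 5.
h(25/6) ≈ 1.819, h(13/3) ≈ 1.846, h(4.5) ≈ 1.872, h(14/3) ≈ 1.897, h(29/6) ≈ 1.922, h(5) ≈ 1.946.
Sum = Δu · [h(25/6) + h(13/3) + h(4.5) + ...].
Sum ≈ 1.884.

1.884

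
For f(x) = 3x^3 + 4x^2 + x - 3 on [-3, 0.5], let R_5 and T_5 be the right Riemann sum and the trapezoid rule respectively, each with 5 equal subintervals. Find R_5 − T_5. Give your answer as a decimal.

17.45625

R_5 = -24.0275.
T_5 = -41.48375.
R_5 − T_5 = 17.45625.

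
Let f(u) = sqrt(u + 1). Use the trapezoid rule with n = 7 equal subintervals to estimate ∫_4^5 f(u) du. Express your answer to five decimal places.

2.34437

Δu = (5 − 4)/7 = 1/7.
f(4) ≈ 2.23607, f(29/7) ≈ 2.26779, f(30/7) ≈ 2.29907, f(31/7) ≈ 2.32993, f(32/7) ≈ 2.36039, f(33/7) ≈ 2.39046, f(34/7) ≈ 2.42015, f(5) ≈ 2.44949.
T_7 = (Δu/2)·[f(u_0) + 2f(u_1) + ... + 2f(u_{6}) + f(u_7)].
Sum ≈ 2.34437.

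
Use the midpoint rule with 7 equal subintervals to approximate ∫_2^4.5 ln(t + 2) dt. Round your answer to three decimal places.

Δt = (4.5 − 2)/7 = 5/14.
Midpoints: 61/28, 71/28, 81/28, 3.25, 101/28, 111/28, 121/28.
f(61/28) ≈ 1.430, f(71/28) ≈ 1.512, f(81/28) ≈ 1.588, f(3.25) ≈ 1.658, f(101/28) ≈ 1.724, f(111/28) ≈ 1.786, f(121/28) ≈ 1.844.
Sum = Δt · [f(61/28) + f(71/28) + f(81/28) + ...].
Sum ≈ 4.122.

4.122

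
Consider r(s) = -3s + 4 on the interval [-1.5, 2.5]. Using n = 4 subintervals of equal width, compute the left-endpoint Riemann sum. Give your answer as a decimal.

Δs = (2.5 − (-1.5))/4 = 1.
Left endpoints: -1.5, -0.5, 0.5, 1.5.
r(-1.5) = 8.5, r(-0.5) = 5.5, r(0.5) = 2.5, r(1.5) = -0.5.
Sum = Δs · [r(-1.5) + r(-0.5) + r(0.5) + r(1.5)].
Sum = 16.

16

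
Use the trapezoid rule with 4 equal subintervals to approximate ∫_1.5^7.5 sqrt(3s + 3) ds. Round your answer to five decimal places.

24.00432

Δs = (7.5 − 1.5)/4 = 1.5.
f(1.5) ≈ 2.73861, f(3) ≈ 3.46410, f(4.5) ≈ 4.06202, f(6) ≈ 4.58258, f(7.5) ≈ 5.04975.
T_4 = (Δs/2)·[f(s_0) + 2f(s_1) + 2f(s_2) + 2f(s_3) + f(s_4)].
Sum ≈ 24.00432.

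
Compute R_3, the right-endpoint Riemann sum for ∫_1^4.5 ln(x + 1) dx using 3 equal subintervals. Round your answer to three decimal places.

5.044

Δx = (4.5 − 1)/3 = 7/6.
Right endpoints: 13/6, 10/3, 4.5.
f(13/6) ≈ 1.153, f(10/3) ≈ 1.466, f(4.5) ≈ 1.705.
Sum = Δx · [f(13/6) + f(10/3) + f(4.5)].
Sum ≈ 5.044.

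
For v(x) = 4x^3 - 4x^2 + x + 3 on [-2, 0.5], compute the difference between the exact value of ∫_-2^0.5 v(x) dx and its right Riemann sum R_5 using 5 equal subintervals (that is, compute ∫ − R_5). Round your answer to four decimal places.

-11.1458

Exact integral: ∫_-2^0.5 v(x) dx ≈ -21.145833.
R_5 = -10.
Error ≈ -21.145833 − (-10) ≈ -11.1458.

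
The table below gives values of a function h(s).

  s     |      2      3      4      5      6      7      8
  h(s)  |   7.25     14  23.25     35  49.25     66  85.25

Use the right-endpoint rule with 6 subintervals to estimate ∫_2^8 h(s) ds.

Δs = 1.
Sum = 1·[14 + 23.25 + 35 + 49.25 + 66 + 85.25] = 272.75.

272.75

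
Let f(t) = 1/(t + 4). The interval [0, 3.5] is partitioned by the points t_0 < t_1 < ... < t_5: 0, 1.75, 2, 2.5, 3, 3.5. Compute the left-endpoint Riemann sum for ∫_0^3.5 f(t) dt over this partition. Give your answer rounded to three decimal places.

0.713

Subinterval widths: 1.75, 0.25, 0.5, 0.5, 0.5.
Left endpoints: 0, 1.75, 2, 2.5, 3.
f(0) = 0.25, f(1.75) = 4/23, f(2) = 1/6, f(2.5) = 2/13, f(3) = 1/7.
Sum = Σ Δt_i · f(t_i).
Sum ≈ 0.713.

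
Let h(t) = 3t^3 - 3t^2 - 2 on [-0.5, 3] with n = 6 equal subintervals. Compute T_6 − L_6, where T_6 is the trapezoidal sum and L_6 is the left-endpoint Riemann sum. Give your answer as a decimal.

16.078125

T_6 ≈ 28.21571.
L_6 ≈ 12.13759.
T_6 − L_6 = 16.078125.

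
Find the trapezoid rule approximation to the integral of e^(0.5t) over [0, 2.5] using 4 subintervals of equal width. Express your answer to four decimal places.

Δt = (2.5 − 0)/4 = 0.625.
f(0) ≈ 1.0000, f(0.625) ≈ 1.3668, f(1.25) ≈ 1.8682, f(1.875) ≈ 2.5536, f(2.5) ≈ 3.4903.
T_4 = (Δt/2)·[f(t_0) + 2f(t_1) + 2f(t_2) + 2f(t_3) + f(t_4)].
Sum ≈ 5.0212.

5.0212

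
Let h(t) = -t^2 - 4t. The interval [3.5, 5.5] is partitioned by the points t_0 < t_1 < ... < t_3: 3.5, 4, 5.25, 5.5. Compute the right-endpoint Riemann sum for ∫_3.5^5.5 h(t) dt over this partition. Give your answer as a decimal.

Subinterval widths: 0.5, 1.25, 0.25.
Right endpoints: 4, 5.25, 5.5.
h(4) = -32, h(5.25) = -48.5625, h(5.5) = -52.25.
Sum = Σ Δt_i · h(t_i).
Sum = -89.765625.

-89.765625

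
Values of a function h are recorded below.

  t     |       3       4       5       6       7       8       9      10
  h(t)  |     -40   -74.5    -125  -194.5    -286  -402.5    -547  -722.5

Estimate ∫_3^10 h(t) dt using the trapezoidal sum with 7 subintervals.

-2010.75

Δt = 1.
T_7 = (1/2)·[(-40) + 2·(-74.5) + 2·(-125) + 2·(-194.5) + 2·(-286) + 2·(-402.5) + 2·(-547) + (-722.5)] = -2010.75.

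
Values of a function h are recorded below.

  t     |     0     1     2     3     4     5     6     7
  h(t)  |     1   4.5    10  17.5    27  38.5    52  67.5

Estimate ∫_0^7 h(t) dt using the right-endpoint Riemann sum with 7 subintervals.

217

Δt = 1.
Sum = 1·[4.5 + 10 + 17.5 + 27 + 38.5 + 52 + 67.5] = 217.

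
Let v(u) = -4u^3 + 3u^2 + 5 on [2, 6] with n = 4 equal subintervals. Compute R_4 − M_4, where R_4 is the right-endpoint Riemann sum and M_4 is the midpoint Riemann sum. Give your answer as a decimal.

R_4 = -1450.
M_4 = -1037.
R_4 − M_4 = -413.

-413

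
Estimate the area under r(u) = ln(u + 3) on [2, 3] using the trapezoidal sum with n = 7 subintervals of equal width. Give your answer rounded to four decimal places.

Δu = (3 − 2)/7 = 1/7.
r(2) ≈ 1.6094, r(15/7) ≈ 1.6376, r(16/7) ≈ 1.6650, r(17/7) ≈ 1.6917, r(18/7) ≈ 1.7177, r(19/7) ≈ 1.7430, r(20/7) ≈ 1.7677, r(3) ≈ 1.7918.
T_7 = (Δu/2)·[r(u_0) + 2r(u_1) + ... + 2r(u_{6}) + r(u_7)].
Sum ≈ 1.7033.

1.7033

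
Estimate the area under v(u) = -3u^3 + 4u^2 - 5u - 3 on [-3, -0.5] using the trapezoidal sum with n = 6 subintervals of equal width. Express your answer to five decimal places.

112.34013

Δu = (-0.5 − (-3))/6 = 5/12.
v(-3) = 129, v(-31/12) = 50879/576, v(-13/6) = 57.125, v(-1.75) = 34.078125, v(-4/3) = 161/9, v(-11/12) = 1393/192, v(-0.5) = 0.875.
T_6 = (Δu/2)·[v(u_0) + 2v(u_1) + ... + 2v(u_{5}) + v(u_6)].
Sum ≈ 112.34013.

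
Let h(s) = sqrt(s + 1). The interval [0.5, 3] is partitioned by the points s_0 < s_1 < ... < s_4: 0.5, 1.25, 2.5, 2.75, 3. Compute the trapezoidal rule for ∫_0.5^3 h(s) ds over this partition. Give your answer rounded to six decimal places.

4.096524

Subinterval widths: 0.75, 1.25, 0.25, 0.25.
h(0.5) ≈ 1.224745, h(1.25) ≈ 1.500000, h(2.5) ≈ 1.870829, h(2.75) ≈ 1.936492, h(3) ≈ 2.000000.
On each subinterval the trapezoid contributes (Δs_i/2)·[h(s_{i-1}) + h(s_i)].
Sum ≈ 4.096524.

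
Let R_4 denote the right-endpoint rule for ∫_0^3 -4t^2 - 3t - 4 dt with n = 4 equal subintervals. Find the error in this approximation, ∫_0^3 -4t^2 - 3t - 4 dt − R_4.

Exact integral: ∫_0^3 f(t) dt = -61.5.
R_4 = -79.5.
Error = -61.5 − (-79.5) = 18.

18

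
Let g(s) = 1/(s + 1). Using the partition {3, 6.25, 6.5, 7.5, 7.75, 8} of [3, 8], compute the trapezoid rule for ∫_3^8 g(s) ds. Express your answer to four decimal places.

0.8470

Subinterval widths: 3.25, 0.25, 1, 0.25, 0.25.
g(3) = 0.25, g(6.25) = 4/29, g(6.5) = 2/15, g(7.5) = 2/17, g(7.75) = 4/35, g(8) = 1/9.
On each subinterval the trapezoid contributes (Δs_i/2)·[g(s_{i-1}) + g(s_i)].
Sum ≈ 0.8470.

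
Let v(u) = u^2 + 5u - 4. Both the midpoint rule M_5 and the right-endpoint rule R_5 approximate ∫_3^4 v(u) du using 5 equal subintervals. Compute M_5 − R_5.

-1.21

M_5 = 25.83.
R_5 = 27.04.
M_5 − R_5 = -1.21.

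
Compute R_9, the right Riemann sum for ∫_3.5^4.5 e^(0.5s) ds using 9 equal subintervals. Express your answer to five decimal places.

Δs = (4.5 − 3.5)/9 = 1/9.
Right endpoints: 65/18, 67/18, 23/6, 71/18, 73/18, 25/6, 77/18, 79/18, 4.5.
f(65/18) ≈ 6.08335, f(67/18) ≈ 6.43088, f(23/6) ≈ 6.79826, f(71/18) ≈ 7.18663, f(73/18) ≈ 7.59718, f(25/6) ≈ 8.03119, f(77/18) ≈ 8.49000, f(79/18) ≈ 8.97501, f(4.5) ≈ 9.48774.
Sum = Δs · [f(65/18) + f(67/18) + f(23/6) + ...].
Sum ≈ 7.67558.

7.67558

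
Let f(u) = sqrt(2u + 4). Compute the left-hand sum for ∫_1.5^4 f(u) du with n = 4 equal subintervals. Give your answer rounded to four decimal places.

Δu = (4 − 1.5)/4 = 0.625.
Left endpoints: 1.5, 2.125, 2.75, 3.375.
f(1.5) ≈ 2.6458, f(2.125) ≈ 2.8723, f(2.75) ≈ 3.0822, f(3.375) ≈ 3.2787.
Sum = Δu · [f(1.5) + f(2.125) + f(2.75) + f(3.375)].
Sum ≈ 7.4243.

7.4243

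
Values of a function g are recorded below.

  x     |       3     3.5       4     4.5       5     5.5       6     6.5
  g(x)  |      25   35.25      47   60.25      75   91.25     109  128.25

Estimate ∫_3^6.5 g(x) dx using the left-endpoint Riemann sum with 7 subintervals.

221.375

Δx = 0.5.
Sum = 0.5·[25 + 35.25 + 47 + 60.25 + 75 + 91.25 + 109] = 221.375.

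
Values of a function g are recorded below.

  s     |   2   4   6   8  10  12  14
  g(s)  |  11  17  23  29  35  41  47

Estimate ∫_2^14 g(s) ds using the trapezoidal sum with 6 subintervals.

Δs = 2.
T_6 = (2/2)·[11 + 2·17 + 2·23 + 2·29 + 2·35 + 2·41 + 47] = 348.

348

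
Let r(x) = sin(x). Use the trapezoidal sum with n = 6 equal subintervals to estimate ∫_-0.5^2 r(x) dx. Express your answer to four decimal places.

Δx = (2 − (-0.5))/6 = 5/12.
r(-0.5) ≈ -0.4794, r(-1/12) ≈ -0.0832, r(1/3) ≈ 0.3272, r(0.75) ≈ 0.6816, r(7/6) ≈ 0.9194, r(19/12) ≈ 0.9999, r(2) ≈ 0.9093.
T_6 = (Δx/2)·[r(x_0) + 2r(x_1) + ... + 2r(x_{5}) + r(x_6)].
Sum ≈ 1.2750.

1.2750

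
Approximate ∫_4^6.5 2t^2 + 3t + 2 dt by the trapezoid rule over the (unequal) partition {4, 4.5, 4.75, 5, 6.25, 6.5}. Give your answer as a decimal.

185.5

Subinterval widths: 0.5, 0.25, 0.25, 1.25, 0.25.
f(4) = 46, f(4.5) = 56, f(4.75) = 61.375, f(5) = 67, f(6.25) = 98.875, f(6.5) = 106.
On each subinterval the trapezoid contributes (Δt_i/2)·[f(t_{i-1}) + f(t_i)].
Sum = 185.5.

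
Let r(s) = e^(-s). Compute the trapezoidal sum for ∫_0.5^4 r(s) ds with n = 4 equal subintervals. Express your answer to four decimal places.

Δs = (4 − 0.5)/4 = 0.875.
r(0.5) ≈ 0.6065, r(1.375) ≈ 0.2528, r(2.25) ≈ 0.1054, r(3.125) ≈ 0.0439, r(4) ≈ 0.0183.
T_4 = (Δs/2)·[r(s_0) + 2r(s_1) + 2r(s_2) + 2r(s_3) + r(s_4)].
Sum ≈ 0.6253.

0.6253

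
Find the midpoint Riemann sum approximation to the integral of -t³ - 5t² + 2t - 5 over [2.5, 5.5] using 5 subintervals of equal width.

Δt = (5.5 − 2.5)/5 = 0.6.
Midpoints: 2.8, 3.4, 4, 4.6, 5.2.
f(2.8) = -60.552, f(3.4) = -95.304, f(4) = -141, f(4.6) = -198.936, f(5.2) = -270.408.
Sum = Δt · [f(2.8) + f(3.4) + f(4) + f(4.6) + f(5.2)].
Sum = -459.72.

-459.72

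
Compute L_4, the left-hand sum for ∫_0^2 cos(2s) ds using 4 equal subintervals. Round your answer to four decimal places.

0.0671

Δs = (2 − 0)/4 = 0.5.
Left endpoints: 0, 0.5, 1, 1.5.
f(0) ≈ 1.0000, f(0.5) ≈ 0.5403, f(1) ≈ -0.4161, f(1.5) ≈ -0.9900.
Sum = Δs · [f(0) + f(0.5) + f(1) + f(1.5)].
Sum ≈ 0.0671.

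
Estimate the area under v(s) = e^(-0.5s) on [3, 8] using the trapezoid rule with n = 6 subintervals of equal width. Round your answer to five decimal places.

0.41554

Δs = (8 − 3)/6 = 5/6.
v(3) ≈ 0.22313, v(23/6) ≈ 0.14710, v(14/3) ≈ 0.09697, v(5.5) ≈ 0.06393, v(19/3) ≈ 0.04214, v(43/6) ≈ 0.02778, v(8) ≈ 0.01832.
T_6 = (Δs/2)·[v(s_0) + 2v(s_1) + ... + 2v(s_{5}) + v(s_6)].
Sum ≈ 0.41554.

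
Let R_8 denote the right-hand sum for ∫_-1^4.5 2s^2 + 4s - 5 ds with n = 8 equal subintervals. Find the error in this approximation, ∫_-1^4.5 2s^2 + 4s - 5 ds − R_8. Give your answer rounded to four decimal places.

-21.6634

Exact integral: ∫_-1^4.5 f(s) ds ≈ 72.416667.
R_8 ≈ 94.080078.
Error ≈ 72.416667 − 94.080078 ≈ -21.6634.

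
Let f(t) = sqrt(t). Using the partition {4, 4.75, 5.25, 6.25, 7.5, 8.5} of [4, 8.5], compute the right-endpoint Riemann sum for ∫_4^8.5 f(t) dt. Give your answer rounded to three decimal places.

Subinterval widths: 0.75, 0.5, 1, 1.25, 1.
Right endpoints: 4.75, 5.25, 6.25, 7.5, 8.5.
f(4.75) ≈ 2.179, f(5.25) ≈ 2.291, f(6.25) ≈ 2.500, f(7.5) ≈ 2.739, f(8.5) ≈ 2.915.
Sum = Σ Δt_i · f(t_i).
Sum ≈ 11.619.

11.619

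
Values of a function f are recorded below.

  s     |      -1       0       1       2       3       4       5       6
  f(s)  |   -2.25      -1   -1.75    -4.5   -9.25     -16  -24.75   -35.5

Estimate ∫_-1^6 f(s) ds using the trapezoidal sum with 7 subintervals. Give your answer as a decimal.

Δs = 1.
T_7 = (1/2)·[(-2.25) + 2·(-1) + 2·(-1.75) + 2·(-4.5) + 2·(-9.25) + 2·(-16) + 2·(-24.75) + (-35.5)] = -76.125.

-76.125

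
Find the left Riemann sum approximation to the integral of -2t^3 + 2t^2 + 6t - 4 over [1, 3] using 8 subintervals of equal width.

-3.875

Δt = (3 − 1)/8 = 0.25.
Left endpoints: 1, 1.25, 1.5, 1.75, 2, 2.25, 2.5, 2.75.
f(1) = 2, f(1.25) = 2.71875, f(1.5) = 2.75, f(1.75) = 1.90625, f(2) = 0, f(2.25) = -3.15625, f(2.5) = -7.75, f(2.75) = -13.96875.
Sum = Δt · [f(1) + f(1.25) + f(1.5) + ...].
Sum = -3.875.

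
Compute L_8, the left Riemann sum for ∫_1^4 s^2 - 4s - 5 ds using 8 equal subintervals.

-24.4921875

Δs = (4 − 1)/8 = 0.375.
Left endpoints: 1, 1.375, 1.75, 2.125, 2.5, 2.875, 3.25, 3.625.
f(1) = -8, f(1.375) = -8.609375, f(1.75) = -8.9375, f(2.125) = -8.984375, f(2.5) = -8.75, f(2.875) = -8.234375, f(3.25) = -7.4375, f(3.625) = -6.359375.
Sum = Δs · [f(1) + f(1.375) + f(1.75) + ...].
Sum = -24.4921875.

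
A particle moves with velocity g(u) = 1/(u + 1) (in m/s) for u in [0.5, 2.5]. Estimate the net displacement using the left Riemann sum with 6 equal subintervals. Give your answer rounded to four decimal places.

Δu = (2.5 − 0.5)/6 = 1/3.
Left endpoints: 0.5, 5/6, 7/6, 1.5, 11/6, 13/6.
g(0.5) = 2/3, g(5/6) = 6/11, g(7/6) = 6/13, g(1.5) = 0.4, g(11/6) = 6/17, g(13/6) = 6/19.
Sum = Δu · [g(0.5) + g(5/6) + g(7/6) + ...].
Sum ≈ 0.9141.

0.9141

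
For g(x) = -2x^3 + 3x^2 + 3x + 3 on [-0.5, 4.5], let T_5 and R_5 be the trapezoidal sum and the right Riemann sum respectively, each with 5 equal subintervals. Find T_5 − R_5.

T_5 = -76.25.
R_5 = -130.
T_5 − R_5 = 53.75.

53.75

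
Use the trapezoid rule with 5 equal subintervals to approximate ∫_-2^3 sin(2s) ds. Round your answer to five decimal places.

-0.51811

Δs = (3 − (-2))/5 = 1.
f(-2) ≈ 0.75680, f(-1) ≈ -0.90930, f(0) ≈ 0.00000, f(1) ≈ 0.90930, f(2) ≈ -0.75680, f(3) ≈ -0.27942.
T_5 = (Δs/2)·[f(s_0) + 2f(s_1) + ... + 2f(s_{4}) + f(s_5)].
Sum ≈ -0.51811.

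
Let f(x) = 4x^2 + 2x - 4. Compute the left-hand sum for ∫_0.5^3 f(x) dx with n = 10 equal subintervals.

Δx = (3 − 0.5)/10 = 0.25.
Left endpoints: 0.5, 0.75, 1, 1.25, 1.5, 1.75, 2, 2.25, 2.5, 2.75.
f(0.5) = -2, f(0.75) = -0.25, f(1) = 2, f(1.25) = 4.75, f(1.5) = 8, f(1.75) = 11.75, f(2) = 16, f(2.25) = 20.75, f(2.5) = 26, f(2.75) = 31.75.
Sum = Δx · [f(0.5) + f(0.75) + f(1) + ...].
Sum = 29.6875.

29.6875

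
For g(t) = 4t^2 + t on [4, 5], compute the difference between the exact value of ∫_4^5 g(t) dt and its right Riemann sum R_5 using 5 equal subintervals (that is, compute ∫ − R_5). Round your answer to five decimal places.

-3.72667

Exact integral: ∫_4^5 g(t) dt ≈ 85.8333333.
R_5 = 89.56.
Error ≈ 85.8333333 − 89.56 ≈ -3.72667.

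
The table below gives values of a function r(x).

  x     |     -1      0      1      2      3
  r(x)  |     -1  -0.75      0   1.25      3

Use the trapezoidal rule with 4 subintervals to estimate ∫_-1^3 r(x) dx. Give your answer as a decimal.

Δx = 1.
T_4 = (1/2)·[(-1) + 2·(-0.75) + 2·0 + 2·1.25 + 3] = 1.5.

1.5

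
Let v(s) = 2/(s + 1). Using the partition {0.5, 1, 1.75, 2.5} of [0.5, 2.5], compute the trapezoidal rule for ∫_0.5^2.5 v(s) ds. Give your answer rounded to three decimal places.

1.718

Subinterval widths: 0.5, 0.75, 0.75.
v(0.5) = 4/3, v(1) = 1, v(1.75) = 8/11, v(2.5) = 4/7.
On each subinterval the trapezoid contributes (Δs_i/2)·[v(s_{i-1}) + v(s_i)].
Sum ≈ 1.718.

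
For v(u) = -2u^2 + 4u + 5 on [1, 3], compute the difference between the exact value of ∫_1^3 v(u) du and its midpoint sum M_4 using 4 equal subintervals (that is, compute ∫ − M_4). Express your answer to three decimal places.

-0.083

Exact integral: ∫_1^3 v(u) du ≈ 8.66667.
M_4 = 8.75.
Error ≈ 8.66667 − 8.75 ≈ -0.083.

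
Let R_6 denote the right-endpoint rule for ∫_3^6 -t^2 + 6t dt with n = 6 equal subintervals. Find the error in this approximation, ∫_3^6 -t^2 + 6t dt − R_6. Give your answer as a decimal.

Exact integral: ∫_3^6 f(t) dt = 18.
R_6 = 15.625.
Error = 18 − 15.625 = 2.375.

2.375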